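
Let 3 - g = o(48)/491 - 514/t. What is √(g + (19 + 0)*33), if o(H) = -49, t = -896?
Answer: √475940654385/27496 ≈ 25.090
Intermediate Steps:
g = 555669/219968 (g = 3 - (-49/491 - 514/(-896)) = 3 - (-49*1/491 - 514*(-1/896)) = 3 - (-49/491 + 257/448) = 3 - 1*104235/219968 = 3 - 104235/219968 = 555669/219968 ≈ 2.5261)
√(g + (19 + 0)*33) = √(555669/219968 + (19 + 0)*33) = √(555669/219968 + 19*33) = √(555669/219968 + 627) = √(138475605/219968) = √475940654385/27496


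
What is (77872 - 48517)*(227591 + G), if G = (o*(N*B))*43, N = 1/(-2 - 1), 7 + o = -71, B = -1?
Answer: 6648114915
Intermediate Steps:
o = -78 (o = -7 - 71 = -78)
N = -⅓ (N = 1/(-3) = -⅓ ≈ -0.33333)
G = -1118 (G = -(-26)*(-1)*43 = -78*⅓*43 = -26*43 = -1118)
(77872 - 48517)*(227591 + G) = (77872 - 48517)*(227591 - 1118) = 29355*226473 = 6648114915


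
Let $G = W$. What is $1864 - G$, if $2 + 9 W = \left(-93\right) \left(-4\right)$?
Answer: $\frac{16406}{9} \approx 1822.9$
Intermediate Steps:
$W = \frac{370}{9}$ ($W = - \frac{2}{9} + \frac{\left(-93\right) \left(-4\right)}{9} = - \frac{2}{9} + \frac{1}{9} \cdot 372 = - \frac{2}{9} + \frac{124}{3} = \frac{370}{9} \approx 41.111$)
$G = \frac{370}{9} \approx 41.111$
$1864 - G = 1864 - \frac{370}{9} = \frac{16406}{9}$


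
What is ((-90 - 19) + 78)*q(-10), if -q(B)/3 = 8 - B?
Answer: 1674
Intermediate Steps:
q(B) = -24 + 3*B (q(B) = -3*(8 - B) = -24 + 3*B)
((-90 - 19) + 78)*q(-10) = ((-90 - 19) + 78)*(-24 + 3*(-10)) = (-109 + 78)*(-24 - 30) = -31*(-54) = 1674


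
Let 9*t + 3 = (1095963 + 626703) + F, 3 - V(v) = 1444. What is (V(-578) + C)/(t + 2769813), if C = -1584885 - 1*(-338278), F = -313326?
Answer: -624024/1463203 ≈ -0.42648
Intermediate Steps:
V(v) = -1441 (V(v) = 3 - 1*1444 = 3 - 1444 = -1441)
t = 156593 (t = -⅓ + ((1095963 + 626703) - 313326)/9 = -⅓ + (1722666 - 313326)/9 = -⅓ + (⅑)*1409340 = -⅓ + 469780/3 = 156593)
C = -1246607 (C = -1584885 + 338278 = -1246607)
(V(-578) + C)/(t + 2769813) = (-1441 - 1246607)/(156593 + 2769813) = -1248048/2926406 = -1248048*1/2926406 = -624024/1463203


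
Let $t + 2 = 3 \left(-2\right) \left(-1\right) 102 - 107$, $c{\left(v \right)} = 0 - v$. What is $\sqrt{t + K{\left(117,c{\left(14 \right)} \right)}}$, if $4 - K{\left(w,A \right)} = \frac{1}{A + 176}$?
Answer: $\frac{\sqrt{164266}}{18} \approx 22.517$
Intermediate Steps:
$c{\left(v \right)} = - v$
$t = 503$ ($t = -2 - \left(107 - 3 \left(-2\right) \left(-1\right) 102\right) = -2 - \left(107 - \left(-6\right) \left(-1\right) 102\right) = -2 + \left(6 \cdot 102 - 107\right) = -2 + \left(612 - 107\right) = -2 + 505 = 503$)
$K{\left(w,A \right)} = 4 - \frac{1}{176 + A}$ ($K{\left(w,A \right)} = 4 - \frac{1}{A + 176} = 4 - \frac{1}{176 + A}$)
$\sqrt{t + K{\left(117,c{\left(14 \right)} \right)}} = \sqrt{503 + \frac{703 + 4 \left(\left(-1\right) 14\right)}{176 - 14}} = \sqrt{503 + \frac{703 + 4 \left(-14\right)}{176 - 14}} = \sqrt{503 + \frac{703 - 56}{162}} = \sqrt{503 + \frac{1}{162} \cdot 647} = \sqrt{503 + \frac{647}{162}} = \sqrt{\frac{82133}{162}} = \frac{\sqrt{164266}}{18}$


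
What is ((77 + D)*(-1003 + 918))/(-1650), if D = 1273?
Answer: 765/11 ≈ 69.545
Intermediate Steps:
((77 + D)*(-1003 + 918))/(-1650) = ((77 + 1273)*(-1003 + 918))/(-1650) = (1350*(-85))*(-1/1650) = -114750*(-1/1650) = 765/11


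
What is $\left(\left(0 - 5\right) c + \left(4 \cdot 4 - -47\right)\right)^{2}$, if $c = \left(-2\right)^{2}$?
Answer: $1849$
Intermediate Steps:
$c = 4$
$\left(\left(0 - 5\right) c + \left(4 \cdot 4 - -47\right)\right)^{2} = \left(\left(0 - 5\right) 4 + \left(4 \cdot 4 - -47\right)\right)^{2} = \left(\left(-5\right) 4 + \left(16 + 47\right)\right)^{2} = \left(-20 + 63\right)^{2} = 43^{2} = 1849$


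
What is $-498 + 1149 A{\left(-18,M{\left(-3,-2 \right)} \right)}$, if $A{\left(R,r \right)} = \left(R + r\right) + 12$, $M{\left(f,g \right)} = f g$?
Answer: $-498$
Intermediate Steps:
$A{\left(R,r \right)} = 12 + R + r$
$-498 + 1149 A{\left(-18,M{\left(-3,-2 \right)} \right)} = -498 + 1149 \left(12 - 18 - -6\right) = -498 + 1149 \left(12 - 18 + 6\right) = -498 + 1149 \cdot 0 = -498 + 0 = -498$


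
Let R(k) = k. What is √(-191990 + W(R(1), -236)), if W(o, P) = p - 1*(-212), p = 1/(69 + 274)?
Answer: I*√460458971/49 ≈ 437.92*I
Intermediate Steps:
p = 1/343 ≈ 0.0029155
W(o, P) = 72717/343 (W(o, P) = 1/343 - 1*(-212) = 1/343 + 212 = 72717/343)
√(-191990 + W(R(1), -236)) = √(-191990 + 72717/343) = √(-65779853/343) = I*√460458971/49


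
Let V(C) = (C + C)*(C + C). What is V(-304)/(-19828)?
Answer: -92416/4957 ≈ -18.644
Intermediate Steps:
V(C) = 4*C² (V(C) = (2*C)*(2*C) = 4*C²)
V(-304)/(-19828) = (4*(-304)²)/(-19828) = (4*92416)*(-1/19828) = 369664*(-1/19828) = -92416/4957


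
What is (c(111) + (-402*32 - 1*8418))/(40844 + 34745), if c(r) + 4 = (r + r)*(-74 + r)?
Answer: -13072/75589 ≈ -0.17294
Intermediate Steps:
c(r) = -4 + 2*r*(-74 + r) (c(r) = -4 + (r + r)*(-74 + r) = -4 + (2*r)*(-74 + r) = -4 + 2*r*(-74 + r))
(c(111) + (-402*32 - 1*8418))/(40844 + 34745) = ((-4 - 148*111 + 2*111²) + (-402*32 - 1*8418))/(40844 + 34745) = ((-4 - 16428 + 2*12321) + (-12864 - 8418))/75589 = ((-4 - 16428 + 24642) - 21282)*(1/75589) = (8210 - 21282)*(1/75589) = -13072*1/75589 = -13072/75589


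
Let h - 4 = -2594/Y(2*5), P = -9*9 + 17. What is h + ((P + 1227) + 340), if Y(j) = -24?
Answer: 19381/12 ≈ 1615.1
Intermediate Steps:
P = -64 (P = -81 + 17 = -64)
h = 1345/12 (h = 4 - 2594/(-24) = 4 - 2594*(-1/24) = 4 + 1297/12 = 1345/12 ≈ 112.08)
h + ((P + 1227) + 340) = 1345/12 + ((-64 + 1227) + 340) = 1345/12 + (1163 + 340) = 1345/12 + 1503 = 19381/12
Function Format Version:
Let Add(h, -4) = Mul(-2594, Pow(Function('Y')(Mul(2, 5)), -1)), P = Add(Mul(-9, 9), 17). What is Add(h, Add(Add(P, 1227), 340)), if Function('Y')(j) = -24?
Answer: Rational(19381, 12) ≈ 1615.1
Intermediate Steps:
P = -64 (P = Add(-81, 17) = -64)
h = Rational(1345, 12) (h = Add(4, Mul(-2594, Pow(-24, -1))) = Add(4, Mul(-2594, Rational(-1, 24))) = Add(4, Rational(1297, 12)) = Rational(1345, 12) ≈ 112.08)
Add(h, Add(Add(P, 1227), 340)) = Add(Rational(1345, 12), Add(Add(-64, 1227), 340)) = Add(Rational(1345, 12), Add(1163, 340)) = Add(Rational(1345, 12), 1503) = Rational(19381, 12)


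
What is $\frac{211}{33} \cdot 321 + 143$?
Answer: $\frac{24150}{11} \approx 2195.5$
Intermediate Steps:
$\frac{211}{33} \cdot 321 + 143 = \frac{22577}{11} + 143 = \frac{24150}{11}$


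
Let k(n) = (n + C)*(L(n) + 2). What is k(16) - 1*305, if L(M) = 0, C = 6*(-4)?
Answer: -321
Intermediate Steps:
C = -24
k(n) = -48 + 2*n (k(n) = (n - 24)*(0 + 2) = (-24 + n)*2 = -48 + 2*n)
k(16) - 1*305 = (-48 + 2*16) - 1*305 = (-48 + 32) - 305 = -16 - 305 = -321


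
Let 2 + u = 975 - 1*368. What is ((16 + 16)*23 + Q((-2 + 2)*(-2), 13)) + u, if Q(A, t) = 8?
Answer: 1349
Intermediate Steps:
u = 605 (u = -2 + (975 - 1*368) = -2 + (975 - 368) = -2 + 607 = 605)
((16 + 16)*23 + Q((-2 + 2)*(-2), 13)) + u = ((16 + 16)*23 + 8) + 605 = (32*23 + 8) + 605 = (736 + 8) + 605 = 744 + 605 = 1349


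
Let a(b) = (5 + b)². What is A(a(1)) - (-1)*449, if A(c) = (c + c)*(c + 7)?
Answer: 3545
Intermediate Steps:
A(c) = 2*c*(7 + c) (A(c) = (2*c)*(7 + c) = 2*c*(7 + c))
A(a(1)) - (-1)*449 = 2*(5 + 1)²*(7 + (5 + 1)²) - (-1)*449 = 2*6²*(7 + 6²) - 1*(-449) = 2*36*(7 + 36) + 449 = 2*36*43 + 449 = 3096 + 449 = 3545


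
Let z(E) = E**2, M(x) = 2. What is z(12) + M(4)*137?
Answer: 418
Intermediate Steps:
z(12) + M(4)*137 = 12**2 + 2*137 = 144 + 274 = 418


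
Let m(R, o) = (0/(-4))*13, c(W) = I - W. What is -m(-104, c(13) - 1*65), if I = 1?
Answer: 0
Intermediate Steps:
c(W) = 1 - W
m(R, o) = 0 (m(R, o) = (0*(-1/4))*13 = 0*13 = 0)
-m(-104, c(13) - 1*65) = -1*0 = 0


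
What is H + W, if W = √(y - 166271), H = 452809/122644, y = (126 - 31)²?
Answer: 452809/122644 + I*√157246 ≈ 3.6921 + 396.54*I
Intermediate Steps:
y = 9025 (y = 95² = 9025)
H = 452809/122644 (H = 452809*(1/122644) = 452809/122644 ≈ 3.6921)
W = I*√157246 (W = √(9025 - 166271) = √(-157246) = I*√157246 ≈ 396.54*I)
H + W = 452809/122644 + I*√157246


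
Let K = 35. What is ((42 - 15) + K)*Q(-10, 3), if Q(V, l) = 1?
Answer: 62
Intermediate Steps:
((42 - 15) + K)*Q(-10, 3) = ((42 - 15) + 35)*1 = (27 + 35)*1 = 62*1 = 62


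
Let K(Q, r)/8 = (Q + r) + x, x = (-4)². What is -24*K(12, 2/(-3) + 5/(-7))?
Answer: -35776/7 ≈ -5110.9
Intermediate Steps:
x = 16
K(Q, r) = 128 + 8*Q + 8*r (K(Q, r) = 8*((Q + r) + 16) = 8*(16 + Q + r) = 128 + 8*Q + 8*r)
-24*K(12, 2/(-3) + 5/(-7)) = -24*(128 + 8*12 + 8*(2/(-3) + 5/(-7))) = -24*(128 + 96 + 8*(2*(-⅓) + 5*(-⅐))) = -24*(128 + 96 + 8*(-⅔ - 5/7)) = -24*(128 + 96 + 8*(-29/21)) = -24*(128 + 96 - 232/21) = -24*4472/21 = -35776/7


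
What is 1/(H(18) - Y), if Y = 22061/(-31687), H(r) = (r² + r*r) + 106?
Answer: 31687/23914059 ≈ 0.0013250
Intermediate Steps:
H(r) = 106 + 2*r² (H(r) = (r² + r²) + 106 = 2*r² + 106 = 106 + 2*r²)
Y = -22061/31687 (Y = 22061*(-1/31687) = -22061/31687 ≈ -0.69622)
1/(H(18) - Y) = 1/((106 + 2*18²) - 1*(-22061/31687)) = 1/((106 + 2*324) + 22061/31687) = 1/((106 + 648) + 22061/31687) = 1/(754 + 22061/31687) = 1/(23914059/31687) = 31687/23914059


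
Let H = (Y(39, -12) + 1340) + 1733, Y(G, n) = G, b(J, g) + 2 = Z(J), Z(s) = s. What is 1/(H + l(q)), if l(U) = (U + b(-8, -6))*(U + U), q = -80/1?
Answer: 1/17512 ≈ 5.7104e-5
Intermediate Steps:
b(J, g) = -2 + J
q = -80 (q = -80*1 = -80)
l(U) = 2*U*(-10 + U) (l(U) = (U + (-2 - 8))*(U + U) = (U - 10)*(2*U) = (-10 + U)*(2*U) = 2*U*(-10 + U))
H = 3112 (H = (39 + 1340) + 1733 = 1379 + 1733 = 3112)
1/(H + l(q)) = 1/(3112 + 2*(-80)*(-10 - 80)) = 1/(3112 + 2*(-80)*(-90)) = 1/(3112 + 14400) = 1/17512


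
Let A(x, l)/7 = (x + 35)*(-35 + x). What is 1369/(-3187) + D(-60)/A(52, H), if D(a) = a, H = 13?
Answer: -4788159/10998337 ≈ -0.43535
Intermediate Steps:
A(x, l) = 7*(-35 + x)*(35 + x) (A(x, l) = 7*((x + 35)*(-35 + x)) = 7*((35 + x)*(-35 + x)) = 7*((-35 + x)*(35 + x)) = 7*(-35 + x)*(35 + x))
1369/(-3187) + D(-60)/A(52, H) = 1369/(-3187) - 60/(-8575 + 7*52²) = 1369*(-1/3187) - 60/(-8575 + 7*2704) = -1369/3187 - 60/(-8575 + 18928) = -1369/3187 - 60/10353 = -1369/3187 - 60*1/10353 = -1369/3187 - 20/3451 = -4788159/10998337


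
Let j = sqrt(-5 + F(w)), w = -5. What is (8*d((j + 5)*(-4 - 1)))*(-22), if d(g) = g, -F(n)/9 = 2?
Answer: 4400 + 880*I*sqrt(23) ≈ 4400.0 + 4220.3*I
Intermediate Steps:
F(n) = -18 (F(n) = -9*2 = -18)
j = I*sqrt(23) (j = sqrt(-5 - 18) = sqrt(-23) = I*sqrt(23) ≈ 4.7958*I)
(8*d((j + 5)*(-4 - 1)))*(-22) = (8*((I*sqrt(23) + 5)*(-4 - 1)))*(-22) = (8*((5 + I*sqrt(23))*(-5)))*(-22) = (8*(-25 - 5*I*sqrt(23)))*(-22) = (-200 - 40*I*sqrt(23))*(-22) = 4400 + 880*I*sqrt(23)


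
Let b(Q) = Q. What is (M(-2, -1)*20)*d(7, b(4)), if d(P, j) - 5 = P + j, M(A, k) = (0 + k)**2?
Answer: 320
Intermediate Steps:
M(A, k) = k**2
d(P, j) = 5 + P + j (d(P, j) = 5 + (P + j) = 5 + P + j)
(M(-2, -1)*20)*d(7, b(4)) = ((-1)**2*20)*(5 + 7 + 4) = (1*20)*16 = 20*16 = 320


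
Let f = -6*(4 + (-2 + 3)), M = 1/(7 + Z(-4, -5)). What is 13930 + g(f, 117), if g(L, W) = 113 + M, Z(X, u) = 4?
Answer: 154474/11 ≈ 14043.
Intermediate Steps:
M = 1/11 (M = 1/(7 + 4) = 1/11 ≈ 0.090909)
f = -30 (f = -6*(4 + 1) = -6*5 = -30)
g(L, W) = 1244/11 (g(L, W) = 113 + 1/11 = 1244/11)
13930 + g(f, 117) = 13930 + 1244/11 = 154474/11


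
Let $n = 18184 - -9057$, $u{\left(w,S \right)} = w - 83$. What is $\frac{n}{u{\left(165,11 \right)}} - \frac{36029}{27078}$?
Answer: $\frac{183669355}{555099} \approx 330.88$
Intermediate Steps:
$u{\left(w,S \right)} = -83 + w$
$n = 27241$ ($n = 18184 + 9057 = 27241$)
$\frac{n}{u{\left(165,11 \right)}} - \frac{36029}{27078} = \frac{27241}{-83 + 165} - \frac{36029}{27078} = \frac{27241}{82} - \frac{36029}{27078} = \frac{183669355}{555099}$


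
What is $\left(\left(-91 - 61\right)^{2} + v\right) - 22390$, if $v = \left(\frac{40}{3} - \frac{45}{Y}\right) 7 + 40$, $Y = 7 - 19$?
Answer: $\frac{10483}{12} \approx 873.58$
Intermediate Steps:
$Y = -12$ ($Y = 7 - 19 = -12$)
$v = \frac{1915}{12}$ ($v = \left(\frac{40}{3} - \frac{45}{-12}\right) 7 + 40 = \left(40 \cdot \frac{1}{3} - - \frac{15}{4}\right) 7 + 40 = \left(\frac{40}{3} + \frac{15}{4}\right) 7 + 40 = \frac{205}{12} \cdot 7 + 40 = \frac{1435}{12} + 40 = \frac{1915}{12} \approx 159.58$)
$\left(\left(-91 - 61\right)^{2} + v\right) - 22390 = \left(\left(-91 - 61\right)^{2} + \frac{1915}{12}\right) - 22390 = \left(\left(-152\right)^{2} + \frac{1915}{12}\right) - 22390 = \left(23104 + \frac{1915}{12}\right) - 22390 = \frac{279163}{12} - 22390 = \frac{10483}{12}$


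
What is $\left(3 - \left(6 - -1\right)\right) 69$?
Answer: $-276$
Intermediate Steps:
$\left(3 - \left(6 - -1\right)\right) 69 = \left(3 - \left(6 + 1\right)\right) 69 = \left(3 - 7\right) 69 = \left(-4\right) 69 = -276$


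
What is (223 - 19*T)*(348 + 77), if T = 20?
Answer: -66725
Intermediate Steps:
(223 - 19*T)*(348 + 77) = (223 - 19*20)*(348 + 77) = (223 - 380)*425 = -157*425 = -66725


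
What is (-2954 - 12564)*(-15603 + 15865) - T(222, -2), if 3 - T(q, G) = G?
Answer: -4065721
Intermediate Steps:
T(q, G) = 3 - G
(-2954 - 12564)*(-15603 + 15865) - T(222, -2) = (-2954 - 12564)*(-15603 + 15865) - (3 - 1*(-2)) = -15518*262 - (3 + 2) = -4065716 - 1*5 = -4065716 - 5 = -4065721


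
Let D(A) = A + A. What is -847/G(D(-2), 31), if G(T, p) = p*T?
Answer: 847/124 ≈ 6.8306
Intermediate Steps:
D(A) = 2*A
G(T, p) = T*p
-847/G(D(-2), 31) = -847/((2*(-2))*31) = -847/((-4*31)) = -847/(-124) = -847*(-1/124) = 847/124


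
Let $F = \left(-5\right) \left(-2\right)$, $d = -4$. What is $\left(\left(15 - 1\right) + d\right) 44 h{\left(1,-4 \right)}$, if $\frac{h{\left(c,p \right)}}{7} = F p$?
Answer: $-123200$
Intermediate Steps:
$F = 10$
$h{\left(c,p \right)} = 70 p$ ($h{\left(c,p \right)} = 7 \cdot 10 p = 70 p$)
$\left(\left(15 - 1\right) + d\right) 44 h{\left(1,-4 \right)} = \left(\left(15 - 1\right) - 4\right) 44 \cdot 70 \left(-4\right) = \left(14 - 4\right) 44 \left(-280\right) = 10 \cdot 44 \left(-280\right) = 440 \left(-280\right) = -123200$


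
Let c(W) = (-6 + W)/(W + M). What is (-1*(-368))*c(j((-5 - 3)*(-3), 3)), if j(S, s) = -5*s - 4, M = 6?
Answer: 9200/13 ≈ 707.69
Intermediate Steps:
j(S, s) = -4 - 5*s
c(W) = (-6 + W)/(6 + W) (c(W) = (-6 + W)/(W + 6) = (-6 + W)/(6 + W))
(-1*(-368))*c(j((-5 - 3)*(-3), 3)) = (-1*(-368))*((-6 + (-4 - 5*3))/(6 + (-4 - 5*3))) = 368*((-6 + (-4 - 15))/(6 + (-4 - 15))) = 368*((-6 - 19)/(6 - 19)) = 368*(-25/(-13)) = 368*(-1/13*(-25)) = 368*(25/13) = 9200/13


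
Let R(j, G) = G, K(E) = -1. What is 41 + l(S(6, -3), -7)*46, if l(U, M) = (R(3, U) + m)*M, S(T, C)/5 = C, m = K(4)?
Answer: 5193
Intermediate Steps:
m = -1
S(T, C) = 5*C
l(U, M) = M*(-1 + U) (l(U, M) = (U - 1)*M = (-1 + U)*M = M*(-1 + U))
41 + l(S(6, -3), -7)*46 = 41 - 7*(-1 + 5*(-3))*46 = 41 - 7*(-1 - 15)*46 = 41 - 7*(-16)*46 = 41 + 112*46 = 41 + 5152 = 5193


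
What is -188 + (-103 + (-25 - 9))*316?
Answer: -43480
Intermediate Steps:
-188 + (-103 + (-25 - 9))*316 = -188 + (-103 - 34)*316 = -188 - 137*316 = -188 - 43292 = -43480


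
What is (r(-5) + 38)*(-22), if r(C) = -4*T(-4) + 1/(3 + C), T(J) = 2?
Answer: -649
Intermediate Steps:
r(C) = -8 + 1/(3 + C) (r(C) = -4*2 + 1/(3 + C) = -8 + 1/(3 + C))
(r(-5) + 38)*(-22) = ((-23 - 8*(-5))/(3 - 5) + 38)*(-22) = ((-23 + 40)/(-2) + 38)*(-22) = (-½*17 + 38)*(-22) = (-17/2 + 38)*(-22) = (59/2)*(-22) = -649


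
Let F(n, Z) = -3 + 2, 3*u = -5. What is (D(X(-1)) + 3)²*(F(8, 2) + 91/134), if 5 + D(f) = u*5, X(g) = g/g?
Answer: -41323/1206 ≈ -34.265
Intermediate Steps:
u = -5/3 (u = (⅓)*(-5) = -5/3 ≈ -1.6667)
X(g) = 1
F(n, Z) = -1
D(f) = -40/3 (D(f) = -5 - 5/3*5 = -5 - 25/3 = -40/3)
(D(X(-1)) + 3)²*(F(8, 2) + 91/134) = (-40/3 + 3)²*(-1 + 91/134) = (-31/3)²*(-1 + 91*(1/134)) = 961*(-1 + 91/134)/9 = (961/9)*(-43/134) = -41323/1206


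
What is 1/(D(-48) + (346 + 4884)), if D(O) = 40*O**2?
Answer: 1/97390 ≈ 1.0268e-5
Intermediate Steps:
1/(D(-48) + (346 + 4884)) = 1/(40*(-48)**2 + (346 + 4884)) = 1/(40*2304 + 5230) = 1/(92160 + 5230) = 1/97390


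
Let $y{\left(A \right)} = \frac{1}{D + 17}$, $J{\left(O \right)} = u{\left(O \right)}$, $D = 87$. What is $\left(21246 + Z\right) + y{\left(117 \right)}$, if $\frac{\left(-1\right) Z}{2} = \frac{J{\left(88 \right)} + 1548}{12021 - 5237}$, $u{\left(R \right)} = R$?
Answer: $\frac{234210693}{11024} \approx 21246.0$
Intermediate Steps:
$J{\left(O \right)} = O$
$y{\left(A \right)} = \frac{1}{104}$ ($y{\left(A \right)} = \frac{1}{87 + 17} = \frac{1}{104}$)
$Z = - \frac{409}{848}$ ($Z = - 2 \frac{88 + 1548}{12021 - 5237} = - 2 \cdot \frac{1636}{6784} = - 2 \cdot 1636 \cdot \frac{1}{6784} = \left(-2\right) \frac{409}{1696} = - \frac{409}{848} \approx -0.48231$)
$\left(21246 + Z\right) + y{\left(117 \right)} = \left(21246 - \frac{409}{848}\right) + \frac{1}{104} = \frac{18016199}{848} + \frac{1}{104} = \frac{234210693}{11024}$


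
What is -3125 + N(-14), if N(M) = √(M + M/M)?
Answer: -3125 + I*√13 ≈ -3125.0 + 3.6056*I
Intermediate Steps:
N(M) = √(1 + M) (N(M) = √(M + 1) = √(1 + M))
-3125 + N(-14) = -3125 + √(1 - 14) = -3125 + √(-13) = -3125 + I*√13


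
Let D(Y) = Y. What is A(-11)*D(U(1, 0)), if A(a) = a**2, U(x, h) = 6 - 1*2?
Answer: 484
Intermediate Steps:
U(x, h) = 4 (U(x, h) = 6 - 2 = 4)
A(-11)*D(U(1, 0)) = (-11)**2*4 = 121*4 = 484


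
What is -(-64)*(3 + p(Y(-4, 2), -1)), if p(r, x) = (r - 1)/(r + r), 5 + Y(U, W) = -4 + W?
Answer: 1600/7 ≈ 228.57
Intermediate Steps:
Y(U, W) = -9 + W (Y(U, W) = -5 + (-4 + W) = -9 + W)
p(r, x) = (-1 + r)/(2*r) (p(r, x) = (-1 + r)/((2*r)) = (-1 + r)*(1/(2*r)) = (-1 + r)/(2*r))
-(-64)*(3 + p(Y(-4, 2), -1)) = -(-64)*(3 + (-1 + (-9 + 2))/(2*(-9 + 2))) = -(-64)*(3 + (1/2)*(-1 - 7)/(-7)) = -(-64)*(3 + (1/2)*(-1/7)*(-8)) = -(-64)*(3 + 4/7) = -(-64)*25/7 = -16*(-100/7) = 1600/7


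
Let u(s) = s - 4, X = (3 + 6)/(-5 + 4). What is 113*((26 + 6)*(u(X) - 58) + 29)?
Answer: -253459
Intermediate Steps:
X = -9 (X = 9/(-1) = 9*(-1) = -9)
u(s) = -4 + s
113*((26 + 6)*(u(X) - 58) + 29) = 113*((26 + 6)*((-4 - 9) - 58) + 29) = 113*(32*(-13 - 58) + 29) = 113*(32*(-71) + 29) = 113*(-2272 + 29) = 113*(-2243) = -253459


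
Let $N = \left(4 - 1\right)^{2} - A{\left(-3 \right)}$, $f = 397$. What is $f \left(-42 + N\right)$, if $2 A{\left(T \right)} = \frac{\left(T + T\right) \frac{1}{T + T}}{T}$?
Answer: $- \frac{78209}{6} \approx -13035.0$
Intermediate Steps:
$A{\left(T \right)} = \frac{1}{2 T}$ ($A{\left(T \right)} = \frac{\frac{T + T}{T + T} \frac{1}{T}}{2} = \frac{\frac{2 T}{2 T} \frac{1}{T}}{2} = \frac{2 T \frac{1}{2 T} \frac{1}{T}}{2} = \frac{1 \frac{1}{T}}{2} = \frac{1}{2 T}$)
$N = \frac{55}{6}$ ($N = \left(4 - 1\right)^{2} - \frac{1}{2 \left(-3\right)} = 3^{2} - \frac{1}{2} \left(- \frac{1}{3}\right) = 9 - - \frac{1}{6} = 9 + \frac{1}{6} = \frac{55}{6} \approx 9.1667$)
$f \left(-42 + N\right) = 397 \left(-42 + \frac{55}{6}\right) = 397 \left(- \frac{197}{6}\right) = - \frac{78209}{6}$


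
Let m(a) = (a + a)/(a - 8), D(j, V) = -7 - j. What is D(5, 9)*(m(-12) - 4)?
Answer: 168/5 ≈ 33.600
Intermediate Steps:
m(a) = 2*a/(-8 + a) (m(a) = (2*a)/(-8 + a) = 2*a/(-8 + a))
D(5, 9)*(m(-12) - 4) = (-7 - 1*5)*(2*(-12)/(-8 - 12) - 4) = (-7 - 5)*(2*(-12)/(-20) - 4) = -12*(2*(-12)*(-1/20) - 4) = -12*(6/5 - 4) = -12*(-14/5) = 168/5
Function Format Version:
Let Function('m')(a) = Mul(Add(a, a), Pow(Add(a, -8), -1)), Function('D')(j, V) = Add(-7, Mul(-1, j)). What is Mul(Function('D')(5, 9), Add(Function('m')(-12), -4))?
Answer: Rational(168, 5) ≈ 33.600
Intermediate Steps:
Function('m')(a) = Mul(2, a, Pow(Add(-8, a), -1)) (Function('m')(a) = Mul(Mul(2, a), Pow(Add(-8, a), -1)) = Mul(2, a, Pow(Add(-8, a), -1)))
Mul(Function('D')(5, 9), Add(Function('m')(-12), -4)) = Mul(Add(-7, Mul(-1, 5)), Add(Mul(2, -12, Pow(Add(-8, -12), -1)), -4)) = Mul(Add(-7, -5), Add(Mul(2, -12, Pow(-20, -1)), -4)) = Mul(-12, Add(Mul(2, -12, Rational(-1, 20)), -4)) = Mul(-12, Add(Rational(6, 5), -4)) = Mul(-12, Rational(-14, 5)) = Rational(168, 5)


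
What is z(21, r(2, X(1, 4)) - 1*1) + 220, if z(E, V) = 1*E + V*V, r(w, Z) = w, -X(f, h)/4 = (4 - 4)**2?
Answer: 242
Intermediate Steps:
X(f, h) = 0 (X(f, h) = -4*(4 - 4)**2 = -4*0**2 = -4*0 = 0)
z(E, V) = E + V**2
z(21, r(2, X(1, 4)) - 1*1) + 220 = (21 + (2 - 1*1)**2) + 220 = (21 + (2 - 1)**2) + 220 = (21 + 1**2) + 220 = (21 + 1) + 220 = 22 + 220 = 242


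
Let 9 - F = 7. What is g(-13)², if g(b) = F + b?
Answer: 121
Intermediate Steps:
F = 2 (F = 9 - 1*7 = 9 - 7 = 2)
g(b) = 2 + b
g(-13)² = (2 - 13)² = (-11)² = 121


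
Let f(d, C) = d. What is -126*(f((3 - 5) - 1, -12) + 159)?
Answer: -19656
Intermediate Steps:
-126*(f((3 - 5) - 1, -12) + 159) = -126*(((3 - 5) - 1) + 159) = -126*((-2 - 1) + 159) = -126*(-3 + 159) = -126*156 = -19656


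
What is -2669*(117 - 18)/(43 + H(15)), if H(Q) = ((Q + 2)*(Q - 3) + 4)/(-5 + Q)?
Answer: -120105/29 ≈ -4141.6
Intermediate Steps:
H(Q) = (4 + (-3 + Q)*(2 + Q))/(-5 + Q) (H(Q) = ((2 + Q)*(-3 + Q) + 4)/(-5 + Q) = ((-3 + Q)*(2 + Q) + 4)/(-5 + Q) = (4 + (-3 + Q)*(2 + Q))/(-5 + Q))
-2669*(117 - 18)/(43 + H(15)) = -2669*(117 - 18)/(43 + (-2 + 15² - 1*15)/(-5 + 15)) = -264231/(43 + (-2 + 225 - 15)/10) = -264231/(43 + (⅒)*208) = -264231/(43 + 104/5) = -264231/319/5 = -264231*5/319 = -2669*45/29 = -120105/29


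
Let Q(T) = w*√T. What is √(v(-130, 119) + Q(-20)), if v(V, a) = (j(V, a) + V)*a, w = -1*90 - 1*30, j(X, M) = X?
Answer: 2*√(-7735 - 60*I*√5) ≈ 1.5254 - 175.9*I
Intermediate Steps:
w = -120 (w = -90 - 30 = -120)
v(V, a) = 2*V*a (v(V, a) = (V + V)*a = (2*V)*a = 2*V*a)
Q(T) = -120*√T
√(v(-130, 119) + Q(-20)) = √(2*(-130)*119 - 240*I*√5) = √(-30940 - 240*I*√5)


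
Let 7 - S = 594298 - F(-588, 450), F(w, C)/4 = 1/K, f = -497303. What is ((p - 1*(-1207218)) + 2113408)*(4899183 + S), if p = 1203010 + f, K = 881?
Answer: 15270310219338048/881 ≈ 1.7333e+13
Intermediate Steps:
F(w, C) = 4/881
p = 705707 (p = 1203010 - 497303 = 705707)
S = -523570367/881 (S = 7 - (594298 - 1*4/881) = 7 - (594298 - 4/881) = 7 - 1*523576534/881 = 7 - 523576534/881 = -523570367/881 ≈ -5.9429e+5)
((p - 1*(-1207218)) + 2113408)*(4899183 + S) = ((705707 - 1*(-1207218)) + 2113408)*(4899183 - 523570367/881) = ((705707 + 1207218) + 2113408)*(3792609856/881) = (1912925 + 2113408)*(3792609856/881) = 4026333*(3792609856/881) = 15270310219338048/881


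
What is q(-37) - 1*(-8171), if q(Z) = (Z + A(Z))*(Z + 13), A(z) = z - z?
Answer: 9059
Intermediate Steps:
A(z) = 0
q(Z) = Z*(13 + Z) (q(Z) = (Z + 0)*(Z + 13) = Z*(13 + Z))
q(-37) - 1*(-8171) = -37*(13 - 37) - 1*(-8171) = -37*(-24) + 8171 = 888 + 8171 = 9059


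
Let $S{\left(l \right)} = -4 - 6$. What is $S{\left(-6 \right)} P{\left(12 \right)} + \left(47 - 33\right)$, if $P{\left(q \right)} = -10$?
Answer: $114$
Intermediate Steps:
$S{\left(l \right)} = -10$
$S{\left(-6 \right)} P{\left(12 \right)} + \left(47 - 33\right) = \left(-10\right) \left(-10\right) + \left(47 - 33\right) = 100 + \left(47 - 33\right) = 100 + 14 = 114$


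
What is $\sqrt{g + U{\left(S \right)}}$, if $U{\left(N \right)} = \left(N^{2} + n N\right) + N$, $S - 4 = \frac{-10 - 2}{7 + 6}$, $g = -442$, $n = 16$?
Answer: $\frac{19 i \sqrt{178}}{13} \approx 19.499 i$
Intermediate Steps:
$S = \frac{40}{13}$ ($S = 4 + \frac{-10 - 2}{7 + 6} = 4 - \frac{12}{13} = \frac{40}{13} \approx 3.0769$)
$U{\left(N \right)} = N^{2} + 17 N$ ($U{\left(N \right)} = \left(N^{2} + 16 N\right) + N = N^{2} + 17 N$)
$\sqrt{g + U{\left(S \right)}} = \sqrt{-442 + \frac{40 \left(17 + \frac{40}{13}\right)}{13}} = \sqrt{-442 + \frac{40}{13} \cdot \frac{261}{13}} = \sqrt{-442 + \frac{10440}{169}} = \sqrt{- \frac{64258}{169}} = \frac{19 i \sqrt{178}}{13}$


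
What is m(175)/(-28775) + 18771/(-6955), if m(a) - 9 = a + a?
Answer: -108526474/40026025 ≈ -2.7114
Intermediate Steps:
m(a) = 9 + 2*a (m(a) = 9 + (a + a) = 9 + 2*a)
m(175)/(-28775) + 18771/(-6955) = (9 + 2*175)/(-28775) + 18771/(-6955) = (9 + 350)*(-1/28775) + 18771*(-1/6955) = 359*(-1/28775) - 18771/6955 = -359/28775 - 18771/6955 = -108526474/40026025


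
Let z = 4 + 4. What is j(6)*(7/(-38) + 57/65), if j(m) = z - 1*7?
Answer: 1711/2470 ≈ 0.69271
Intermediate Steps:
z = 8
j(m) = 1 (j(m) = 8 - 1*7 = 8 - 7 = 1)
j(6)*(7/(-38) + 57/65) = 1*(7/(-38) + 57/65) = 1*(7*(-1/38) + 57*(1/65)) = 1*(-7/38 + 57/65) = 1*(1711/2470) = 1711/2470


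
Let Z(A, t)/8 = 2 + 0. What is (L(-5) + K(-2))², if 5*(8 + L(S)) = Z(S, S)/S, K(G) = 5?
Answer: 8281/625 ≈ 13.250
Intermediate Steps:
Z(A, t) = 16 (Z(A, t) = 8*(2 + 0) = 8*2 = 16)
L(S) = -8 + 16/(5*S) (L(S) = -8 + (16/S)/5 = -8 + 16/(5*S))
(L(-5) + K(-2))² = ((-8 + (16/5)/(-5)) + 5)² = ((-8 + (16/5)*(-⅕)) + 5)² = ((-8 - 16/25) + 5)² = (-216/25 + 5)² = (-91/25)² = 8281/625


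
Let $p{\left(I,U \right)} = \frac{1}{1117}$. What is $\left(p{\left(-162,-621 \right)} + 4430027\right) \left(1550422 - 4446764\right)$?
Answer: $- \frac{14332085435694720}{1117} \approx -1.2831 \cdot 10^{13}$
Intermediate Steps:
$p{\left(I,U \right)} = \frac{1}{1117}$
$\left(p{\left(-162,-621 \right)} + 4430027\right) \left(1550422 - 4446764\right) = \left(\frac{1}{1117} + 4430027\right) \left(1550422 - 4446764\right) = \frac{4948340160}{1117} \left(-2896342\right) = - \frac{14332085435694720}{1117}$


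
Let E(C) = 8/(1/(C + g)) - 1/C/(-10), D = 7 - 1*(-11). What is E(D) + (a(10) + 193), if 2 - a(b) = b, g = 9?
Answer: 72181/180 ≈ 401.01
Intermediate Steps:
a(b) = 2 - b
D = 18 (D = 7 + 11 = 18)
E(C) = 72 + 8*C + 1/(10*C) (E(C) = 8/(1/(C + 9)) - 1/C/(-10) = 8/(1/(9 + C)) - 1/C*(-1/10) = 8*(9 + C) + 1/(10*C) = (72 + 8*C) + 1/(10*C) = 72 + 8*C + 1/(10*C))
E(D) + (a(10) + 193) = (72 + 8*18 + (1/10)/18) + ((2 - 1*10) + 193) = (72 + 144 + (1/10)*(1/18)) + ((2 - 10) + 193) = (72 + 144 + 1/180) + (-8 + 193) = 38881/180 + 185 = 72181/180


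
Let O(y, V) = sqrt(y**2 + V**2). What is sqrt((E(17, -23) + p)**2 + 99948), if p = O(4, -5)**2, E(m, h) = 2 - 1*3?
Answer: 2*sqrt(25387) ≈ 318.67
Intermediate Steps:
O(y, V) = sqrt(V**2 + y**2)
E(m, h) = -1 (E(m, h) = 2 - 3 = -1)
p = 41 (p = (sqrt((-5)**2 + 4**2))**2 = (sqrt(25 + 16))**2 = (sqrt(41))**2 = 41)
sqrt((E(17, -23) + p)**2 + 99948) = sqrt((-1 + 41)**2 + 99948) = sqrt(40**2 + 99948) = sqrt(1600 + 99948) = sqrt(101548) = 2*sqrt(25387)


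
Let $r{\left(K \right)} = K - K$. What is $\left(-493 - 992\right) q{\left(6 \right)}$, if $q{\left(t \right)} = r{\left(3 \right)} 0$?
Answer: $0$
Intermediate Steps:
$r{\left(K \right)} = 0$
$q{\left(t \right)} = 0$ ($q{\left(t \right)} = 0 \cdot 0 = 0$)
$\left(-493 - 992\right) q{\left(6 \right)} = \left(-493 - 992\right) 0 = \left(-1485\right) 0 = 0$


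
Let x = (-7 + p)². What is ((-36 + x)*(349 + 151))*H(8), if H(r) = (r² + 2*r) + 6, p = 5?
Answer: -1376000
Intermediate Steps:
H(r) = 6 + r² + 2*r
x = 4 (x = (-7 + 5)² = (-2)² = 4)
((-36 + x)*(349 + 151))*H(8) = ((-36 + 4)*(349 + 151))*(6 + 8² + 2*8) = (-32*500)*(6 + 64 + 16) = -16000*86 = -1376000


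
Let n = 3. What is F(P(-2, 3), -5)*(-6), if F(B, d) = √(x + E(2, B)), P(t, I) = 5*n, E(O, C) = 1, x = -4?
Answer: -6*I*√3 ≈ -10.392*I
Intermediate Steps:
P(t, I) = 15 (P(t, I) = 5*3 = 15)
F(B, d) = I*√3 (F(B, d) = √(-4 + 1) = √(-3) = I*√3)
F(P(-2, 3), -5)*(-6) = (I*√3)*(-6) = -6*I*√3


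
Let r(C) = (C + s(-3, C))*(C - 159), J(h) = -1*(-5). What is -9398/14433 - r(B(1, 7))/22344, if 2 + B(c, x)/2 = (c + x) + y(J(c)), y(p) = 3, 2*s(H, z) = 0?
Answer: -28892993/53748492 ≈ -0.53756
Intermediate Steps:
s(H, z) = 0 (s(H, z) = (1/2)*0 = 0)
J(h) = 5
B(c, x) = 2 + 2*c + 2*x (B(c, x) = -4 + 2*((c + x) + 3) = -4 + 2*(3 + c + x) = -4 + (6 + 2*c + 2*x) = 2 + 2*c + 2*x)
r(C) = C*(-159 + C) (r(C) = (C + 0)*(C - 159) = C*(-159 + C))
-9398/14433 - r(B(1, 7))/22344 = -9398/14433 - (2 + 2*1 + 2*7)*(-159 + (2 + 2*1 + 2*7))/22344 = -9398*1/14433 - (2 + 2 + 14)*(-159 + (2 + 2 + 14))/22344 = -9398/14433 - 18*(-159 + 18)/22344 = -9398/14433 - 18*(-141)/22344 = -9398/14433 - (-2538)/22344 = -9398/14433 - 1*(-423/3724) = -9398/14433 + 423/3724 = -28892993/53748492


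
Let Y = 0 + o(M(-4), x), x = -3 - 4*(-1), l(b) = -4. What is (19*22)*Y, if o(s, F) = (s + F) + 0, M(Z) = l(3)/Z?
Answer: 836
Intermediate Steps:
M(Z) = -4/Z
x = 1 (x = -3 + 4 = 1)
o(s, F) = F + s (o(s, F) = (F + s) + 0 = F + s)
Y = 2 (Y = 0 + (1 - 4/(-4)) = 0 + (1 - 4*(-¼)) = 0 + (1 + 1) = 0 + 2 = 2)
(19*22)*Y = (19*22)*2 = 418*2 = 836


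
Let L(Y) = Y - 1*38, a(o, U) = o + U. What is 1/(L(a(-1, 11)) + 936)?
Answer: 1/908 ≈ 0.0011013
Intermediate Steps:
a(o, U) = U + o
L(Y) = -38 + Y (L(Y) = Y - 38 = -38 + Y)
1/(L(a(-1, 11)) + 936) = 1/((-38 + (11 - 1)) + 936) = 1/((-38 + 10) + 936) = 1/(-28 + 936) = 1/908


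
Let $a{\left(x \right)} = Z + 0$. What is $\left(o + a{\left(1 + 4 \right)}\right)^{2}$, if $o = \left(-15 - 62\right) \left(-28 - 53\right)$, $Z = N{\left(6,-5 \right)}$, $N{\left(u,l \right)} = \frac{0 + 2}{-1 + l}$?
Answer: $\frac{350064100}{9} \approx 3.8896 \cdot 10^{7}$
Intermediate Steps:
$N{\left(u,l \right)} = \frac{2}{-1 + l}$
$Z = - \frac{1}{3}$ ($Z = \frac{2}{-1 - 5} = \frac{2}{-6} = 2 \left(- \frac{1}{6}\right) = - \frac{1}{3} \approx -0.33333$)
$o = 6237$ ($o = \left(-77\right) \left(-81\right) = 6237$)
$a{\left(x \right)} = - \frac{1}{3}$ ($a{\left(x \right)} = - \frac{1}{3} + 0 = - \frac{1}{3}$)
$\left(o + a{\left(1 + 4 \right)}\right)^{2} = \left(6237 - \frac{1}{3}\right)^{2} = \left(\frac{18710}{3}\right)^{2} = \frac{350064100}{9}$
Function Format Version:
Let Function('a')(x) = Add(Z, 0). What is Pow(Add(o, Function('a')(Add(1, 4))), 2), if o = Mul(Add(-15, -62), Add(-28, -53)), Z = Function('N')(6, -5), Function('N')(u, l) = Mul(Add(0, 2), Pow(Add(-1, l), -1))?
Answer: Rational(350064100, 9) ≈ 3.8896e+7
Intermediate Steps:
Function('N')(u, l) = Mul(2, Pow(Add(-1, l), -1))
Z = Rational(-1, 3) (Z = Mul(2, Pow(Add(-1, -5), -1)) = Mul(2, Pow(-6, -1)) = Mul(2, Rational(-1, 6)) = Rational(-1, 3) ≈ -0.33333)
o = 6237 (o = Mul(-77, -81) = 6237)
Function('a')(x) = Rational(-1, 3) (Function('a')(x) = Add(Rational(-1, 3), 0) = Rational(-1, 3))
Pow(Add(o, Function('a')(Add(1, 4))), 2) = Pow(Add(6237, Rational(-1, 3)), 2) = Pow(Rational(18710, 3), 2) = Rational(350064100, 9)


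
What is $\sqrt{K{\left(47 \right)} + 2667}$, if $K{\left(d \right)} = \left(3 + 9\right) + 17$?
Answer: $2 \sqrt{674} \approx 51.923$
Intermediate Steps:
$K{\left(d \right)} = 29$ ($K{\left(d \right)} = 12 + 17 = 29$)
$\sqrt{K{\left(47 \right)} + 2667} = \sqrt{29 + 2667} = \sqrt{2696} = 2 \sqrt{674}$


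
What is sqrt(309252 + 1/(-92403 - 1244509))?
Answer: 13*sqrt(204414393518819)/334228 ≈ 556.10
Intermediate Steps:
sqrt(309252 + 1/(-92403 - 1244509)) = sqrt(309252 + 1/(-1336912)) = sqrt(309252 - 1/1336912) = sqrt(413442709823/1336912) = 13*sqrt(204414393518819)/334228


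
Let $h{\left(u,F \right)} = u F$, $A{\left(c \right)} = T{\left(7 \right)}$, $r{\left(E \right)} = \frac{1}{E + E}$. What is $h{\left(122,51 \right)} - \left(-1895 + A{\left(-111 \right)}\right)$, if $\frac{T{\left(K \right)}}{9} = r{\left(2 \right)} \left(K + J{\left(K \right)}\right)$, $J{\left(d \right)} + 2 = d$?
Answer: $8090$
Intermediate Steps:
$J{\left(d \right)} = -2 + d$
$r{\left(E \right)} = \frac{1}{2 E}$
$T{\left(K \right)} = - \frac{9}{2} + \frac{9 K}{2}$ ($T{\left(K \right)} = 9 \frac{1}{2 \cdot 2} \left(K + \left(-2 + K\right)\right) = 9 \cdot \frac{1}{2} \cdot \frac{1}{2} \left(-2 + 2 K\right) = 9 \frac{-2 + 2 K}{4} = 9 \left(- \frac{1}{2} + \frac{K}{2}\right) = - \frac{9}{2} + \frac{9 K}{2}$)
$A{\left(c \right)} = 27$ ($A{\left(c \right)} = - \frac{9}{2} + \frac{9}{2} \cdot 7 = - \frac{9}{2} + \frac{63}{2} = 27$)
$h{\left(u,F \right)} = F u$
$h{\left(122,51 \right)} - \left(-1895 + A{\left(-111 \right)}\right) = 51 \cdot 122 - \left(-1895 + 27\right) = 6222 - -1868 = 6222 + 1868 = 8090$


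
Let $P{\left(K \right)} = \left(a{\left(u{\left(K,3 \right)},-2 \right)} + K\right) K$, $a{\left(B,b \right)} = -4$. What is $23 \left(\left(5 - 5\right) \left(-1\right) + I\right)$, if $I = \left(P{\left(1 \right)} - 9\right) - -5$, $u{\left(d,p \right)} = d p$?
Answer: $-161$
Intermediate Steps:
$P{\left(K \right)} = K \left(-4 + K\right)$ ($P{\left(K \right)} = \left(-4 + K\right) K = K \left(-4 + K\right)$)
$I = -7$ ($I = \left(1 \left(-4 + 1\right) - 9\right) - -5 = \left(1 \left(-3\right) - 9\right) + 5 = \left(-3 - 9\right) + 5 = -12 + 5 = -7$)
$23 \left(\left(5 - 5\right) \left(-1\right) + I\right) = 23 \left(\left(5 - 5\right) \left(-1\right) - 7\right) = 23 \left(0 \left(-1\right) - 7\right) = 23 \left(0 - 7\right) = 23 \left(-7\right) = -161$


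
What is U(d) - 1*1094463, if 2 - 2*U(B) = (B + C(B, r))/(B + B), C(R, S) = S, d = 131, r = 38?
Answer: -573498257/524 ≈ -1.0945e+6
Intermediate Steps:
U(B) = 1 - (38 + B)/(4*B) (U(B) = 1 - (B + 38)/(2*(B + B)) = 1 - (38 + B)/(2*(2*B)) = 1 - (38 + B)*1/(2*B)/2 = 1 - (38 + B)/(4*B))
U(d) - 1*1094463 = (¼)*(-38 + 3*131)/131 - 1*1094463 = (¼)*(1/131)*(-38 + 393) - 1094463 = (¼)*(1/131)*355 - 1094463 = 355/524 - 1094463 = -573498257/524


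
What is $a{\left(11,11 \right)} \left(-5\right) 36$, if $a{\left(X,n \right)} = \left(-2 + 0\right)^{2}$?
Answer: $-720$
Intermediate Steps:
$a{\left(X,n \right)} = 4$ ($a{\left(X,n \right)} = \left(-2\right)^{2} = 4$)
$a{\left(11,11 \right)} \left(-5\right) 36 = 4 \left(-5\right) 36 = \left(-20\right) 36 = -720$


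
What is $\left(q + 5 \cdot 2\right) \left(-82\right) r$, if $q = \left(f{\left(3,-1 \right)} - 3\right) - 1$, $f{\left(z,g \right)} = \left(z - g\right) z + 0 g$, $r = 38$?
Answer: $-56088$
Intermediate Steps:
$f{\left(z,g \right)} = z \left(z - g\right)$ ($f{\left(z,g \right)} = z \left(z - g\right) + 0 = z \left(z - g\right)$)
$q = 8$ ($q = \left(3 \left(3 - -1\right) - 3\right) - 1 = \left(3 \left(3 + 1\right) - 3\right) - 1 = \left(3 \cdot 4 - 3\right) - 1 = \left(12 - 3\right) - 1 = 9 - 1 = 8$)
$\left(q + 5 \cdot 2\right) \left(-82\right) r = \left(8 + 5 \cdot 2\right) \left(-82\right) 38 = \left(8 + 10\right) \left(-82\right) 38 = 18 \left(-82\right) 38 = \left(-1476\right) 38 = -56088$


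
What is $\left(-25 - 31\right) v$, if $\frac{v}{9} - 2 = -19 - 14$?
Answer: $15624$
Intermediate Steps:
$v = -279$ ($v = 18 + 9 \left(-19 - 14\right) = 18 + 9 \left(-33\right) = 18 - 297 = -279$)
$\left(-25 - 31\right) v = \left(-25 - 31\right) \left(-279\right) = \left(-56\right) \left(-279\right) = 15624$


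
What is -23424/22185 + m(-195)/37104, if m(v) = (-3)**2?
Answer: -96547159/91461360 ≈ -1.0556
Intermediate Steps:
m(v) = 9
-23424/22185 + m(-195)/37104 = -23424/22185 + 9/37104 = -23424*1/22185 + 9*(1/37104) = -7808/7395 + 3/12368 = -96547159/91461360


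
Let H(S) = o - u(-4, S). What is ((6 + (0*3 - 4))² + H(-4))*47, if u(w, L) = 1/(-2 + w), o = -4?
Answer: 47/6 ≈ 7.8333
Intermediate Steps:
H(S) = -23/6 (H(S) = -4 - 1/(-2 - 4) = -4 - 1/(-6) = -4 - 1*(-⅙) = -4 + ⅙ = -23/6)
((6 + (0*3 - 4))² + H(-4))*47 = ((6 + (0*3 - 4))² - 23/6)*47 = ((6 + (0 - 4))² - 23/6)*47 = ((6 - 4)² - 23/6)*47 = (2² - 23/6)*47 = (4 - 23/6)*47 = (⅙)*47 = 47/6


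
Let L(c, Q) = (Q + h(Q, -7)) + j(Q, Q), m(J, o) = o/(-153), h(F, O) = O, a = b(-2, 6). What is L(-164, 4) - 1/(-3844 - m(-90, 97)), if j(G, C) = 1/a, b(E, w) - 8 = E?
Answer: -9995677/3528210 ≈ -2.8331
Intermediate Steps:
b(E, w) = 8 + E
a = 6 (a = 8 - 2 = 6)
m(J, o) = -o/153 (m(J, o) = o*(-1/153) = -o/153)
j(G, C) = ⅙ (j(G, C) = 1/6 = ⅙)
L(c, Q) = -41/6 + Q (L(c, Q) = (Q - 7) + ⅙ = (-7 + Q) + ⅙ = -41/6 + Q)
L(-164, 4) - 1/(-3844 - m(-90, 97)) = (-41/6 + 4) - 1/(-3844 - (-1)*97/153) = -17/6 - 1/(-3844 - 1*(-97/153)) = -17/6 - 1/(-3844 + 97/153) = -17/6 - 1/(-588035/153) = -17/6 - 1*(-153/588035) = -17/6 + 153/588035 = -9995677/3528210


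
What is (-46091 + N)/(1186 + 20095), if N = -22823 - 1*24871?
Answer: -93785/21281 ≈ -4.4070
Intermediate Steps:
N = -47694 (N = -22823 - 24871 = -47694)
(-46091 + N)/(1186 + 20095) = (-46091 - 47694)/(1186 + 20095) = -93785/21281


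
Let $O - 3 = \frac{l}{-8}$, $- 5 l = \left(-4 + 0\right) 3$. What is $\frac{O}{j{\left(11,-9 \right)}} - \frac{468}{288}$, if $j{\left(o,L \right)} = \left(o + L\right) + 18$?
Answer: $- \frac{149}{100} \approx -1.49$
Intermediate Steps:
$l = \frac{12}{5}$ ($l = - \frac{\left(-4 + 0\right) 3}{5} = - \frac{\left(-4\right) 3}{5} = \left(- \frac{1}{5}\right) \left(-12\right) = \frac{12}{5} \approx 2.4$)
$j{\left(o,L \right)} = 18 + L + o$ ($j{\left(o,L \right)} = \left(L + o\right) + 18 = 18 + L + o$)
$O = \frac{27}{10}$ ($O = 3 + \frac{1}{-8} \cdot \frac{12}{5} = 3 - \frac{3}{10} = \frac{27}{10} \approx 2.7$)
$\frac{O}{j{\left(11,-9 \right)}} - \frac{468}{288} = \frac{27}{10 \left(18 - 9 + 11\right)} - \frac{468}{288} = \frac{27}{10 \cdot 20} - \frac{13}{8} = \frac{27}{10} \cdot \frac{1}{20} - \frac{13}{8} = \frac{27}{200} - \frac{13}{8} = - \frac{149}{100}$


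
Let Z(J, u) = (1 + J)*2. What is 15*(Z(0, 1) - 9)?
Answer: -105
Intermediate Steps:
Z(J, u) = 2 + 2*J
15*(Z(0, 1) - 9) = 15*((2 + 2*0) - 9) = 15*((2 + 0) - 9) = 15*(2 - 9) = 15*(-7) = -105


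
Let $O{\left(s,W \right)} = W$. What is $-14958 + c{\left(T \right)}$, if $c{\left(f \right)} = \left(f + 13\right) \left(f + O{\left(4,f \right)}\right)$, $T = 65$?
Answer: $-4818$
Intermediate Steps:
$c{\left(f \right)} = 2 f \left(13 + f\right)$ ($c{\left(f \right)} = \left(f + 13\right) \left(f + f\right) = \left(13 + f\right) 2 f = 2 f \left(13 + f\right)$)
$-14958 + c{\left(T \right)} = -14958 + 2 \cdot 65 \left(13 + 65\right) = -14958 + 2 \cdot 65 \cdot 78 = -14958 + 10140 = -4818$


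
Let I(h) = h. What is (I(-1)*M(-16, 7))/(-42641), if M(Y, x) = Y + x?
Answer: -9/42641 ≈ -0.00021106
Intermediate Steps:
(I(-1)*M(-16, 7))/(-42641) = -(-16 + 7)/(-42641) = -1*(-9)*(-1/42641) = 9*(-1/42641) = -9/42641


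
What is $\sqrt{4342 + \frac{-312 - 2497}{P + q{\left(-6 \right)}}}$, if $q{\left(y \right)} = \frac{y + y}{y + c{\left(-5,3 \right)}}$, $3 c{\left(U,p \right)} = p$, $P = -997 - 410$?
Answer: $\frac{\sqrt{214257058953}}{7023} \approx 65.909$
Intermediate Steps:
$P = -1407$
$c{\left(U,p \right)} = \frac{p}{3}$
$q{\left(y \right)} = \frac{2 y}{1 + y}$ ($q{\left(y \right)} = \frac{y + y}{y + \frac{1}{3} \cdot 3} = \frac{2 y}{y + 1} = \frac{2 y}{1 + y}$)
$\sqrt{4342 + \frac{-312 - 2497}{P + q{\left(-6 \right)}}} = \sqrt{4342 + \frac{-312 - 2497}{-1407 + 2 \left(-6\right) \frac{1}{1 - 6}}} = \sqrt{4342 - \frac{2809}{-1407 + 2 \left(-6\right) \frac{1}{-5}}} = \sqrt{4342 - \frac{2809}{-1407 + 2 \left(-6\right) \left(- \frac{1}{5}\right)}} = \sqrt{4342 - \frac{2809}{-1407 + \frac{12}{5}}} = \sqrt{4342 - \frac{2809}{- \frac{7023}{5}}} = \sqrt{4342 - - \frac{14045}{7023}} = \sqrt{4342 + \frac{14045}{7023}} = \sqrt{\frac{30507911}{7023}} = \frac{\sqrt{214257058953}}{7023}$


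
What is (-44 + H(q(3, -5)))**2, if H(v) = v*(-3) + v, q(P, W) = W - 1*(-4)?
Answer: 1764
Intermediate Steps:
q(P, W) = 4 + W (q(P, W) = W + 4 = 4 + W)
H(v) = -2*v (H(v) = -3*v + v = -2*v)
(-44 + H(q(3, -5)))**2 = (-44 - 2*(4 - 5))**2 = (-44 - 2*(-1))**2 = (-44 + 2)**2 = (-42)**2 = 1764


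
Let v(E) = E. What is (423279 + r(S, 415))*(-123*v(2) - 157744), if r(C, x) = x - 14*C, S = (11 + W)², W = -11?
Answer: -66939415060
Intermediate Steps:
S = 0 (S = (11 - 11)² = 0² = 0)
(423279 + r(S, 415))*(-123*v(2) - 157744) = (423279 + (415 - 14*0))*(-123*2 - 157744) = (423279 + (415 + 0))*(-246 - 157744) = (423279 + 415)*(-157990) = 423694*(-157990) = -66939415060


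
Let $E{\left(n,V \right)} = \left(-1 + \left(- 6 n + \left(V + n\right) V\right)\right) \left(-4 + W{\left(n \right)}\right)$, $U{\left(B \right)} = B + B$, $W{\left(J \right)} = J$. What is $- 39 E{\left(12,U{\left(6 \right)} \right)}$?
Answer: $-67080$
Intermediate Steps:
$U{\left(B \right)} = 2 B$
$E{\left(n,V \right)} = \left(-4 + n\right) \left(-1 - 6 n + V \left(V + n\right)\right)$ ($E{\left(n,V \right)} = \left(-1 + \left(- 6 n + \left(V + n\right) V\right)\right) \left(-4 + n\right) = \left(-1 + \left(- 6 n + V \left(V + n\right)\right)\right) \left(-4 + n\right) = \left(-1 - 6 n + V \left(V + n\right)\right) \left(-4 + n\right) = \left(-4 + n\right) \left(-1 - 6 n + V \left(V + n\right)\right)$)
$- 39 E{\left(12,U{\left(6 \right)} \right)} = - 39 \left(4 - 6 \cdot 12^{2} - 4 \left(2 \cdot 6\right)^{2} + 23 \cdot 12 + 2 \cdot 6 \cdot 12^{2} + 12 \left(2 \cdot 6\right)^{2} - 4 \cdot 2 \cdot 6 \cdot 12\right) = - 39 \left(4 - 864 - 4 \cdot 12^{2} + 276 + 12 \cdot 144 + 12 \cdot 12^{2} - 48 \cdot 12\right) = - 39 \left(4 - 864 - 576 + 276 + 1728 + 12 \cdot 144 - 576\right) = - 39 \left(4 - 864 - 576 + 276 + 1728 + 1728 - 576\right) = \left(-39\right) 1720 = -67080$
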